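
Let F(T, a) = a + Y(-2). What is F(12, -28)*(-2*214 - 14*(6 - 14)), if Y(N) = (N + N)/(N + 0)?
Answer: 8216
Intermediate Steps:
Y(N) = 2 (Y(N) = (2*N)/N = 2)
F(T, a) = 2 + a (F(T, a) = a + 2 = 2 + a)
F(12, -28)*(-2*214 - 14*(6 - 14)) = (2 - 28)*(-2*214 - 14*(6 - 14)) = -26*(-428 - 14*(-8)) = -26*(-428 + 112) = -26*(-316) = 8216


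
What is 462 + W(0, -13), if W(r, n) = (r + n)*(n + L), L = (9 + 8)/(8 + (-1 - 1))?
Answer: 3565/6 ≈ 594.17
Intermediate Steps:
L = 17/6 (L = 17/(8 - 2) = 17/6 ≈ 2.8333)
W(r, n) = (17/6 + n)*(n + r) (W(r, n) = (r + n)*(n + 17/6) = (n + r)*(17/6 + n) = (17/6 + n)*(n + r))
462 + W(0, -13) = 462 + ((-13)² + (17/6)*(-13) + (17/6)*0 - 13*0) = 462 + (169 - 221/6 + 0 + 0) = 462 + 793/6 = 3565/6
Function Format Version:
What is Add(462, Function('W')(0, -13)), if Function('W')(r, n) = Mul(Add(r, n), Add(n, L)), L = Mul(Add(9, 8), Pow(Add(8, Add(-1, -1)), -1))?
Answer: Rational(3565, 6) ≈ 594.17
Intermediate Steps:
L = Rational(17, 6) (L = Mul(17, Pow(Add(8, -2), -1)) = Mul(17, Pow(6, -1)) = Mul(17, Rational(1, 6)) = Rational(17, 6) ≈ 2.8333)
Function('W')(r, n) = Mul(Add(Rational(17, 6), n), Add(n, r)) (Function('W')(r, n) = Mul(Add(r, n), Add(n, Rational(17, 6))) = Mul(Add(n, r), Add(Rational(17, 6), n)) = Mul(Add(Rational(17, 6), n), Add(n, r)))
Add(462, Function('W')(0, -13)) = Add(462, Add(Pow(-13, 2), Mul(Rational(17, 6), -13), Mul(Rational(17, 6), 0), Mul(-13, 0))) = Add(462, Add(169, Rational(-221, 6), 0, 0)) = Add(462, Rational(793, 6)) = Rational(3565, 6)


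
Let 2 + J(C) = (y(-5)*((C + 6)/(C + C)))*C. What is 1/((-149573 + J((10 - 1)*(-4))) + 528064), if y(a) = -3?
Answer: 1/378534 ≈ 2.6418e-6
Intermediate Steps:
J(C) = -11 - 3*C/2 (J(C) = -2 + (-3*(C + 6)/(C + C))*C = -2 + (-3*(6 + C)/(2*C))*C = -2 + (-9 - 3*C/2) = -11 - 3*C/2)
1/((-149573 + J((10 - 1)*(-4))) + 528064) = 1/((-149573 + (-11 - 3*(10 - 1)*(-4)/2)) + 528064) = 1/((-149573 + (-11 - 27*(-4)/2)) + 528064) = 1/((-149573 + (-11 - 3/2*(-36))) + 528064) = 1/((-149573 + (-11 + 54)) + 528064) = 1/((-149573 + 43) + 528064) = 1/(-149530 + 528064) = 1/378534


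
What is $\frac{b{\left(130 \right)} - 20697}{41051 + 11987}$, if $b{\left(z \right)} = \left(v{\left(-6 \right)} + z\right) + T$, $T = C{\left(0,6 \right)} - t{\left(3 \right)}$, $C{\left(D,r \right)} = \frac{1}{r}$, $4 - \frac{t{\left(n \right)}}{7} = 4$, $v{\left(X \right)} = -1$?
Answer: $- \frac{123407}{318228} \approx -0.38779$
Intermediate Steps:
$t{\left(n \right)} = 0$ ($t{\left(n \right)} = 28 - 28 = 0$)
$T = \frac{1}{6}$ ($T = \frac{1}{6} - 0 = \frac{1}{6} + 0 = \frac{1}{6} \approx 0.16667$)
$b{\left(z \right)} = - \frac{5}{6} + z$ ($b{\left(z \right)} = \left(-1 + z\right) + \frac{1}{6} = - \frac{5}{6} + z$)
$\frac{b{\left(130 \right)} - 20697}{41051 + 11987} = \frac{\left(- \frac{5}{6} + 130\right) - 20697}{41051 + 11987} = \frac{\frac{775}{6} - 20697}{53038} = \left(- \frac{123407}{6}\right) \frac{1}{53038} = - \frac{123407}{318228}$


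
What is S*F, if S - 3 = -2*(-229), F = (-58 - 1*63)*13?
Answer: -725153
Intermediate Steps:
F = -1573 (F = (-58 - 63)*13 = -121*13 = -1573)
S = 461 (S = 3 - 2*(-229) = 3 + 458 = 461)
S*F = 461*(-1573) = -725153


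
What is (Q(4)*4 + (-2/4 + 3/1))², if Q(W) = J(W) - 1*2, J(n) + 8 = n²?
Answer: 2809/4 ≈ 702.25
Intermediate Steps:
J(n) = -8 + n²
Q(W) = -10 + W² (Q(W) = (-8 + W²) - 1*2 = (-8 + W²) - 2 = -10 + W²)
(Q(4)*4 + (-2/4 + 3/1))² = ((-10 + 4²)*4 + (-2/4 + 3/1))² = ((-10 + 16)*4 + (-2*¼ + 3*1))² = (6*4 + (-½ + 3))² = (24 + 5/2)² = (53/2)² = 2809/4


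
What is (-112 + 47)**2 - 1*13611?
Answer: -9386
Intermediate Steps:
(-112 + 47)**2 - 1*13611 = (-65)**2 - 13611 = 4225 - 13611 = -9386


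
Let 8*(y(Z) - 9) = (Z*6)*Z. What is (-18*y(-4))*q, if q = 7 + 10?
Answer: -6426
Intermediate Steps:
q = 17
y(Z) = 9 + 3*Z²/4 (y(Z) = 9 + ((Z*6)*Z)/8 = 9 + ((6*Z)*Z)/8 = 9 + (6*Z²)/8 = 9 + 3*Z²/4)
(-18*y(-4))*q = -18*(9 + (¾)*(-4)²)*17 = -18*(9 + (¾)*16)*17 = -18*(9 + 12)*17 = -18*21*17 = -378*17 = -6426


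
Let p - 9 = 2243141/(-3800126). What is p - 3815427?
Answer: -14499071385809/3800126 ≈ -3.8154e+6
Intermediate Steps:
p = 31957993/3800126 (p = 9 + 2243141/(-3800126) = 9 + 2243141*(-1/3800126) = 9 - 2243141/3800126 = 31957993/3800126 ≈ 8.4097)
p - 3815427 = 31957993/3800126 - 3815427 = -14499071385809/3800126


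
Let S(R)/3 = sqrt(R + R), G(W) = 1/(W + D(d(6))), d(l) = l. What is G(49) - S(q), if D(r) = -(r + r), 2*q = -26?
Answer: 1/37 - 3*I*sqrt(26) ≈ 0.027027 - 15.297*I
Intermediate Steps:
q = -13 (q = (1/2)*(-26) = -13)
D(r) = -2*r
G(W) = 1/(-12 + W) (G(W) = 1/(W - 2*6) = 1/(W - 12) = 1/(-12 + W))
S(R) = 3*sqrt(2)*sqrt(R) (S(R) = 3*sqrt(R + R) = 3*sqrt(2*R) = 3*(sqrt(2)*sqrt(R)) = 3*sqrt(2)*sqrt(R))
G(49) - S(q) = 1/(-12 + 49) - 3*sqrt(2)*sqrt(-13) = 1/37 - 3*sqrt(2)*I*sqrt(13) = 1/37 - 3*I*sqrt(26)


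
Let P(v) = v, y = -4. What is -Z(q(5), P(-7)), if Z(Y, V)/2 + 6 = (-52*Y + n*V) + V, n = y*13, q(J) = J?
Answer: -182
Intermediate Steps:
n = -52 (n = -4*13 = -52)
Z(Y, V) = -12 - 104*Y - 102*V (Z(Y, V) = -12 + 2*((-52*Y - 52*V) + V) = -12 + 2*((-52*V - 52*Y) + V) = -12 + 2*(-52*Y - 51*V) = -12 + (-104*Y - 102*V) = -12 - 104*Y - 102*V)
-Z(q(5), P(-7)) = -(-12 - 104*5 - 102*(-7)) = -(-12 - 520 + 714) = -1*182 = -182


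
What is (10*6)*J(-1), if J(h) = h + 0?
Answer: -60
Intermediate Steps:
J(h) = h
(10*6)*J(-1) = (10*6)*(-1) = 60*(-1) = -60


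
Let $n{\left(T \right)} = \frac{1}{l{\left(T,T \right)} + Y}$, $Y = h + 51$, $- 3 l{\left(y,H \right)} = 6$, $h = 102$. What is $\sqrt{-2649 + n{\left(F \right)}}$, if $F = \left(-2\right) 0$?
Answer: $\frac{i \sqrt{60399698}}{151} \approx 51.468 i$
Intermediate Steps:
$l{\left(y,H \right)} = -2$ ($l{\left(y,H \right)} = \left(- \frac{1}{3}\right) 6 = -2$)
$F = 0$
$Y = 153$ ($Y = 102 + 51 = 153$)
$n{\left(T \right)} = \frac{1}{151}$ ($n{\left(T \right)} = \frac{1}{-2 + 153} = \frac{1}{151}$)
$\sqrt{-2649 + n{\left(F \right)}} = \sqrt{-2649 + \frac{1}{151}} = \sqrt{- \frac{399998}{151}} = \frac{i \sqrt{60399698}}{151}$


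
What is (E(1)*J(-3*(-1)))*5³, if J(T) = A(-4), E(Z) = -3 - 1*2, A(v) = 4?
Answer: -2500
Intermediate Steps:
E(Z) = -5 (E(Z) = -3 - 2 = -5)
J(T) = 4
(E(1)*J(-3*(-1)))*5³ = -5*4*5³ = -20*125 = -2500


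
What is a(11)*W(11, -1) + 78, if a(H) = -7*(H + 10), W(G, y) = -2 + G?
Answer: -1245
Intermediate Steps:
a(H) = -70 - 7*H (a(H) = -7*(10 + H) = -70 - 7*H)
a(11)*W(11, -1) + 78 = (-70 - 7*11)*(-2 + 11) + 78 = (-70 - 77)*9 + 78 = -147*9 + 78 = -1323 + 78 = -1245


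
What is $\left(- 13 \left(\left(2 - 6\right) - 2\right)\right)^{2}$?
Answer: $6084$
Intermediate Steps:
$\left(- 13 \left(\left(2 - 6\right) - 2\right)\right)^{2} = \left(- 13 \left(-4 - 2\right)\right)^{2} = \left(\left(-13\right) \left(-6\right)\right)^{2} = 78^{2} = 6084$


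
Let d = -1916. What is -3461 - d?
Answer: -1545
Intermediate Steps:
-3461 - d = -3461 - 1*(-1916) = -3461 + 1916 = -1545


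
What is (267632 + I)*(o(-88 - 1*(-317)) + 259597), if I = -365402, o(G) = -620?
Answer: -25320181290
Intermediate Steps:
(267632 + I)*(o(-88 - 1*(-317)) + 259597) = (267632 - 365402)*(-620 + 259597) = -97770*258977 = -25320181290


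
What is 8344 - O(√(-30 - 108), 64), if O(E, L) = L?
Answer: 8280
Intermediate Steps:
8344 - O(√(-30 - 108), 64) = 8344 - 1*64 = 8344 - 64 = 8280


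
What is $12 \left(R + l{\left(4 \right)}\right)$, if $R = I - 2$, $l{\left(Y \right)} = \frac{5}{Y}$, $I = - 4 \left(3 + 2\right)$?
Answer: $-249$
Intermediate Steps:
$I = -20$ ($I = \left(-4\right) 5 = -20$)
$R = -22$ ($R = -20 - 2 = -22$)
$12 \left(R + l{\left(4 \right)}\right) = 12 \left(-22 + \frac{5}{4}\right) = 12 \left(- \frac{83}{4}\right) = -249$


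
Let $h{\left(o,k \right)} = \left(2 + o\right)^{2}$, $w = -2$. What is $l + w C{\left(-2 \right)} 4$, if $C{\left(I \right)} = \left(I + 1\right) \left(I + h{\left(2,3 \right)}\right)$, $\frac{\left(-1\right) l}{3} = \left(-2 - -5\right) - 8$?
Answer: $127$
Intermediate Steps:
$l = 15$ ($l = - 3 \left(\left(-2 - -5\right) - 8\right) = - 3 \left(\left(-2 + 5\right) - 8\right) = - 3 \left(3 - 8\right) = \left(-3\right) \left(-5\right) = 15$)
$C{\left(I \right)} = \left(1 + I\right) \left(16 + I\right)$ ($C{\left(I \right)} = \left(I + 1\right) \left(I + \left(2 + 2\right)^{2}\right) = \left(1 + I\right) \left(I + 4^{2}\right) = \left(1 + I\right) \left(I + 16\right) = \left(1 + I\right) \left(16 + I\right)$)
$l + w C{\left(-2 \right)} 4 = 15 - 2 \left(16 + \left(-2\right)^{2} + 17 \left(-2\right)\right) 4 = 15 - 2 \left(16 + 4 - 34\right) 4 = 15 - 2 \left(\left(-14\right) 4\right) = 15 - -112 = 15 + 112 = 127$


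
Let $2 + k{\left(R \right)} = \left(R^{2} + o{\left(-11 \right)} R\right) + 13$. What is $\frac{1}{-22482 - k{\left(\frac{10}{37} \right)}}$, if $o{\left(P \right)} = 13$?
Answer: $- \frac{1369}{30797827} \approx -4.4451 \cdot 10^{-5}$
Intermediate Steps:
$k{\left(R \right)} = 11 + R^{2} + 13 R$ ($k{\left(R \right)} = -2 + \left(\left(R^{2} + 13 R\right) + 13\right) = -2 + \left(13 + R^{2} + 13 R\right) = 11 + R^{2} + 13 R$)
$\frac{1}{-22482 - k{\left(\frac{10}{37} \right)}} = \frac{1}{-22482 - \left(11 + \left(\frac{10}{37}\right)^{2} + 13 \cdot \frac{10}{37}\right)} = \frac{1}{-22482 - \left(11 + \frac{100}{1369} + \frac{130}{37}\right)} = \frac{1}{-22482 - \frac{19969}{1369}} = \frac{1}{- \frac{30797827}{1369}} = - \frac{1369}{30797827}$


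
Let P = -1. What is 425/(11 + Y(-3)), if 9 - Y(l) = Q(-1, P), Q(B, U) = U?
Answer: 425/21 ≈ 20.238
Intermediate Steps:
Y(l) = 10 (Y(l) = 9 - 1*(-1) = 9 + 1 = 10)
425/(11 + Y(-3)) = 425/(11 + 10) = 425/21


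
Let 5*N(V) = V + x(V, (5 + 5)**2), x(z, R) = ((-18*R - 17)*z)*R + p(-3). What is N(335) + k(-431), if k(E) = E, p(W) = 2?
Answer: -60871318/5 ≈ -1.2174e+7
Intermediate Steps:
x(z, R) = 2 + R*z*(-17 - 18*R) (x(z, R) = ((-18*R - 17)*z)*R + 2 = ((-17 - 18*R)*z)*R + 2 = (z*(-17 - 18*R))*R + 2 = R*z*(-17 - 18*R) + 2 = 2 + R*z*(-17 - 18*R))
N(V) = 2/5 - 181699*V/5 (N(V) = (V + (2 - 18*V*((5 + 5)**2)**2 - 17*(5 + 5)**2*V))/5 = (V + (2 - 18*V*(10**2)**2 - 17*10**2*V))/5 = (V + (2 - 18*V*100**2 - 17*100*V))/5 = (V + (2 - 18*V*10000 - 1700*V))/5 = (V + (2 - 180000*V - 1700*V))/5 = (V + (2 - 181700*V))/5 = (2 - 181699*V)/5 = 2/5 - 181699*V/5)
N(335) + k(-431) = (2/5 - 181699/5*335) - 431 = (2/5 - 12173833) - 431 = -60869163/5 - 431 = -60871318/5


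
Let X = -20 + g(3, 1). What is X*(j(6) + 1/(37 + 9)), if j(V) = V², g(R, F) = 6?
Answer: -11599/23 ≈ -504.30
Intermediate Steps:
X = -14 (X = -20 + 6 = -14)
X*(j(6) + 1/(37 + 9)) = -14*(6² + 1/(37 + 9)) = -14*(36 + 1/46) = -14*1657/46 = -11599/23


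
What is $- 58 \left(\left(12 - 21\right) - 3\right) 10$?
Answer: $6960$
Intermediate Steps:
$- 58 \left(\left(12 - 21\right) - 3\right) 10 = - 58 \left(-9 - 3\right) 10 = \left(-58\right) \left(-12\right) 10 = 696 \cdot 10 = 6960$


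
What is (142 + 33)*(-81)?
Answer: -14175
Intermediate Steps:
(142 + 33)*(-81) = 175*(-81) = -14175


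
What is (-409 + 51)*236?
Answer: -84488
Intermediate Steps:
(-409 + 51)*236 = -358*236 = -84488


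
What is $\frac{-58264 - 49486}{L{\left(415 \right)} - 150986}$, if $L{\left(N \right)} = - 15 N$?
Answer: $\frac{107750}{157211} \approx 0.68538$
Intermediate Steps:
$\frac{-58264 - 49486}{L{\left(415 \right)} - 150986} = \frac{-58264 - 49486}{\left(-15\right) 415 - 150986} = \frac{-58264 + \left(-233790 + 184304\right)}{-6225 - 150986} = \frac{-58264 - 49486}{-157211} = \left(-107750\right) \left(- \frac{1}{157211}\right) = \frac{107750}{157211}$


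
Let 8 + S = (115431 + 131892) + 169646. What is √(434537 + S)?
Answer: √851498 ≈ 922.77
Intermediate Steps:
S = 416961 (S = -8 + ((115431 + 131892) + 169646) = -8 + (247323 + 169646) = -8 + 416969 = 416961)
√(434537 + S) = √(434537 + 416961) = √851498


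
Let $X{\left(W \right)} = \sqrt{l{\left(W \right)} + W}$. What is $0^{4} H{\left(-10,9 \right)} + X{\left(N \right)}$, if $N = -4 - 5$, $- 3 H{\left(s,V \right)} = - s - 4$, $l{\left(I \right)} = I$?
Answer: $3 i \sqrt{2} \approx 4.2426 i$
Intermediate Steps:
$H{\left(s,V \right)} = \frac{4}{3} + \frac{s}{3}$ ($H{\left(s,V \right)} = - \frac{- s - 4}{3} = - \frac{-4 - s}{3} = \frac{4}{3} + \frac{s}{3}$)
$N = -9$ ($N = -4 - 5 = -9$)
$X{\left(W \right)} = \sqrt{2} \sqrt{W}$ ($X{\left(W \right)} = \sqrt{W + W} = \sqrt{2 W} = \sqrt{2} \sqrt{W}$)
$0^{4} H{\left(-10,9 \right)} + X{\left(N \right)} = 0^{4} \left(\frac{4}{3} + \frac{1}{3} \left(-10\right)\right) + \sqrt{2} \sqrt{-9} = 0 \left(\frac{4}{3} - \frac{10}{3}\right) + \sqrt{2} \cdot 3 i = 0 \left(-2\right) + 3 i \sqrt{2} = 0 + 3 i \sqrt{2} = 3 i \sqrt{2}$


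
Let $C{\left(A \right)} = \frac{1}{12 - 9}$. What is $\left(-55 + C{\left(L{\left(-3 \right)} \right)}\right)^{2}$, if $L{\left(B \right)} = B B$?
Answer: $\frac{26896}{9} \approx 2988.4$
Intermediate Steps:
$L{\left(B \right)} = B^{2}$
$C{\left(A \right)} = \frac{1}{3}$
$\left(-55 + C{\left(L{\left(-3 \right)} \right)}\right)^{2} = \left(-55 + \frac{1}{3}\right)^{2} = \left(- \frac{164}{3}\right)^{2} = \frac{26896}{9}$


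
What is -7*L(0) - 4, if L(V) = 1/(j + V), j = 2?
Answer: -15/2 ≈ -7.5000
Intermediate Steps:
L(V) = 1/(2 + V)
-7*L(0) - 4 = -7/(2 + 0) - 4 = -7/2 - 4 = -15/2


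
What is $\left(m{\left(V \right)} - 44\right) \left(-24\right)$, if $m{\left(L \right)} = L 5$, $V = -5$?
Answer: $1656$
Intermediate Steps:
$m{\left(L \right)} = 5 L$
$\left(m{\left(V \right)} - 44\right) \left(-24\right) = \left(5 \left(-5\right) - 44\right) \left(-24\right) = \left(-25 - 44\right) \left(-24\right) = \left(-69\right) \left(-24\right) = 1656$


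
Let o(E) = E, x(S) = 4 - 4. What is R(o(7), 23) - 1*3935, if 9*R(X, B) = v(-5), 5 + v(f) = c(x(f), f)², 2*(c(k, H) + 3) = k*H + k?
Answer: -35411/9 ≈ -3934.6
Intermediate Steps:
x(S) = 0
c(k, H) = -3 + k/2 + H*k/2 (c(k, H) = -3 + (k*H + k)/2 = -3 + (H*k + k)/2 = -3 + (k + H*k)/2 = -3 + (k/2 + H*k/2) = -3 + k/2 + H*k/2)
v(f) = 4 (v(f) = -5 + (-3 + (½)*0 + (½)*f*0)² = -5 + (-3 + 0 + 0)² = -5 + (-3)² = -5 + 9 = 4)
R(X, B) = 4/9 (R(X, B) = (⅑)*4 = 4/9)
R(o(7), 23) - 1*3935 = 4/9 - 1*3935 = 4/9 - 3935 = -35411/9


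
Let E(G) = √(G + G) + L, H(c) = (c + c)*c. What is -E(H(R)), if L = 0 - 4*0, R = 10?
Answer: -20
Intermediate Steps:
L = 0 (L = 0 + 0 = 0)
H(c) = 2*c² (H(c) = (2*c)*c = 2*c²)
E(G) = √2*√G (E(G) = √(G + G) + 0 = √(2*G) + 0 = √2*√G + 0 = √2*√G)
-E(H(R)) = -√2*√(2*10²) = -√2*√(2*100) = -√2*√200 = -√2*10*√2 = -1*20 = -20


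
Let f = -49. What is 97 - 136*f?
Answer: 6761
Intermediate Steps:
97 - 136*f = 97 - 136*(-49) = 97 + 6664 = 6761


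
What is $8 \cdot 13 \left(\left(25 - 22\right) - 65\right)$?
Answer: $-6448$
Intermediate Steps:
$8 \cdot 13 \left(\left(25 - 22\right) - 65\right) = 104 \left(\left(25 - 22\right) - 65\right) = 104 \left(3 - 65\right) = 104 \left(-62\right) = -6448$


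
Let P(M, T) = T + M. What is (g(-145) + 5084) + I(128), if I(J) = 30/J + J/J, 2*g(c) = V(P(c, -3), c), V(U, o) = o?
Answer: 320815/64 ≈ 5012.7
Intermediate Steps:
P(M, T) = M + T
g(c) = c/2
I(J) = 1 + 30/J (I(J) = 30/J + 1 = 1 + 30/J)
(g(-145) + 5084) + I(128) = ((½)*(-145) + 5084) + (30 + 128)/128 = (-145/2 + 5084) + (1/128)*158 = 10023/2 + 79/64 = 320815/64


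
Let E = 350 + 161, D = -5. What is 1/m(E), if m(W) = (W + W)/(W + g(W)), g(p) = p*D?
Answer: -2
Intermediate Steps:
g(p) = -5*p (g(p) = p*(-5) = -5*p)
E = 511
m(W) = -½ (m(W) = (W + W)/(W - 5*W) = (2*W)/((-4*W)) = (2*W)*(-1/(4*W)) = -½)
1/m(E) = 1/(-½) = -2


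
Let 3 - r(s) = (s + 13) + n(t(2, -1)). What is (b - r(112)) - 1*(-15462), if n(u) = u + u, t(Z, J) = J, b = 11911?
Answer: 27493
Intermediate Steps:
n(u) = 2*u
r(s) = -8 - s (r(s) = 3 - ((s + 13) + 2*(-1)) = 3 - ((13 + s) - 2) = 3 - (11 + s) = 3 + (-11 - s) = -8 - s)
(b - r(112)) - 1*(-15462) = (11911 - (-8 - 1*112)) - 1*(-15462) = (11911 - (-8 - 112)) + 15462 = (11911 - 1*(-120)) + 15462 = (11911 + 120) + 15462 = 12031 + 15462 = 27493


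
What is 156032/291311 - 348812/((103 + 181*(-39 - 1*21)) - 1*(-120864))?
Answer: -84432557108/32075380277 ≈ -2.6323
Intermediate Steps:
156032/291311 - 348812/((103 + 181*(-39 - 1*21)) - 1*(-120864)) = 156032*(1/291311) - 348812/((103 + 181*(-39 - 21)) + 120864) = 156032/291311 - 348812/((103 + 181*(-60)) + 120864) = 156032/291311 - 348812/((103 - 10860) + 120864) = 156032/291311 - 348812/(-10757 + 120864) = 156032/291311 - 348812/110107 = -84432557108/32075380277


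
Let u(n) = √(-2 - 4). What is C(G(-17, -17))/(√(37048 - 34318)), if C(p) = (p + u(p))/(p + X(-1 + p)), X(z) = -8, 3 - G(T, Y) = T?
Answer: √2730*(20 + I*√6)/32760 ≈ 0.031898 + 0.0039067*I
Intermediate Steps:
G(T, Y) = 3 - T
u(n) = I*√6 (u(n) = √(-6) = I*√6)
C(p) = (p + I*√6)/(-8 + p) (C(p) = (p + I*√6)/(p - 8) = (p + I*√6)/(-8 + p))
C(G(-17, -17))/(√(37048 - 34318)) = (((3 - 1*(-17)) + I*√6)/(-8 + (3 - 1*(-17))))/(√(37048 - 34318)) = (((3 + 17) + I*√6)/(-8 + (3 + 17)))/(√2730) = ((20 + I*√6)/(-8 + 20))*(√2730/2730) = ((20 + I*√6)/12)*(√2730/2730) = (5/3 + I*√6/12)*(√2730/2730) = √2730*(5/3 + I*√6/12)/2730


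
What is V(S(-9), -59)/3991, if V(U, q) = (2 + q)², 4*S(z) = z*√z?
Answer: 3249/3991 ≈ 0.81408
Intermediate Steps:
S(z) = z^(3/2)/4 (S(z) = (z*√z)/4 = z^(3/2)/4)
V(S(-9), -59)/3991 = (2 - 59)²/3991 = (-57)²*(1/3991) = 3249*(1/3991) = 3249/3991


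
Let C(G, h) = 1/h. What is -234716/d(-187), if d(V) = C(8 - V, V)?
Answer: 43891892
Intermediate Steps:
d(V) = 1/V
-234716/d(-187) = -234716/(1/(-187)) = -234716/(-1/187) = -234716*(-187) = 43891892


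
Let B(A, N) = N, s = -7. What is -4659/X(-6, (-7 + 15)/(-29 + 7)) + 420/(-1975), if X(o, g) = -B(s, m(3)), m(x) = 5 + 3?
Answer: 1839633/3160 ≈ 582.16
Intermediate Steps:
m(x) = 8
X(o, g) = -8 (X(o, g) = -1*8 = -8)
-4659/X(-6, (-7 + 15)/(-29 + 7)) + 420/(-1975) = -4659/(-8) + 420/(-1975) = -4659*(-⅛) + 420*(-1/1975) = 4659/8 - 84/395 = 1839633/3160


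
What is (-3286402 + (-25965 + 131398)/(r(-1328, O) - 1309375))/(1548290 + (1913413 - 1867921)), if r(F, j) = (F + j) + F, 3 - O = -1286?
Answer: -4307625235717/2089037006244 ≈ -2.0620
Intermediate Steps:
O = 1289 (O = 3 - 1*(-1286) = 3 + 1286 = 1289)
r(F, j) = j + 2*F
(-3286402 + (-25965 + 131398)/(r(-1328, O) - 1309375))/(1548290 + (1913413 - 1867921)) = (-3286402 + (-25965 + 131398)/((1289 + 2*(-1328)) - 1309375))/(1548290 + (1913413 - 1867921)) = (-3286402 + 105433/((1289 - 2656) - 1309375))/(1548290 + 45492) = (-3286402 + 105433/(-1367 - 1309375))/1593782 = (-3286402 + 105433/(-1310742))*(1/1593782) = (-3286402 + 105433*(-1/1310742))*(1/1593782) = (-3286402 - 105433/1310742)*(1/1593782) = -4307625235717/1310742*1/1593782 = -4307625235717/2089037006244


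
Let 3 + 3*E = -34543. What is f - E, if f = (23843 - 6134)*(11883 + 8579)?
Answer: 1087119220/3 ≈ 3.6237e+8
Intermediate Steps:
E = -34546/3 (E = -1 + (1/3)*(-34543) = -1 - 34543/3 = -34546/3 ≈ -11515.)
f = 362361558 (f = 17709*20462 = 362361558)
f - E = 362361558 - 1*(-34546/3) = 362361558 + 34546/3 = 1087119220/3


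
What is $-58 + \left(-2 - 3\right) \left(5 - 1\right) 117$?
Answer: $-2398$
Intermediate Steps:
$-58 + \left(-2 - 3\right) \left(5 - 1\right) 117 = -58 + \left(-5\right) 4 \cdot 117 = -58 - 2340 = -2398$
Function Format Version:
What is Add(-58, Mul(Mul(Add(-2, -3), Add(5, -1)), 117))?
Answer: -2398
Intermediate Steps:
Add(-58, Mul(Mul(Add(-2, -3), Add(5, -1)), 117)) = Add(-58, Mul(Mul(-5, 4), 117)) = Add(-58, Mul(-20, 117)) = Add(-58, -2340) = -2398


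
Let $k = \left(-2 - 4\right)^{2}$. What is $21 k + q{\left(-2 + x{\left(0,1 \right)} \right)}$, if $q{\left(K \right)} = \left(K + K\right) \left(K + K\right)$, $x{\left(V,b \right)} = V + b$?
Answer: $760$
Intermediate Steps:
$k = 36$ ($k = \left(-6\right)^{2} = 36$)
$q{\left(K \right)} = 4 K^{2}$ ($q{\left(K \right)} = 2 K 2 K = 4 K^{2}$)
$21 k + q{\left(-2 + x{\left(0,1 \right)} \right)} = 21 \cdot 36 + 4 \left(-2 + \left(0 + 1\right)\right)^{2} = 756 + 4 \left(-2 + 1\right)^{2} = 756 + 4 \left(-1\right)^{2} = 756 + 4 \cdot 1 = 756 + 4 = 760$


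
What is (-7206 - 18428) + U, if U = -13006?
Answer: -38640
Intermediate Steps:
(-7206 - 18428) + U = (-7206 - 18428) - 13006 = -25634 - 13006 = -38640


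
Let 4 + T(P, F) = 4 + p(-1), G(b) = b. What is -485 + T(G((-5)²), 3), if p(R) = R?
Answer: -486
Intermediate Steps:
T(P, F) = -1 (T(P, F) = -4 + (4 - 1) = -4 + 3 = -1)
-485 + T(G((-5)²), 3) = -485 - 1 = -486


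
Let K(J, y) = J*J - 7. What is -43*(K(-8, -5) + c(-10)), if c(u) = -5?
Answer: -2236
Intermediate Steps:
K(J, y) = -7 + J² (K(J, y) = J² - 7 = -7 + J²)
-43*(K(-8, -5) + c(-10)) = -43*((-7 + (-8)²) - 5) = -43*((-7 + 64) - 5) = -43*(57 - 5) = -43*52 = -2236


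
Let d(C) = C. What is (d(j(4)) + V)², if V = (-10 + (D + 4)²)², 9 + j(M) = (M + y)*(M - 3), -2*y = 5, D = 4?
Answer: 33837489/4 ≈ 8.4594e+6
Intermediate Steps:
y = -5/2 (y = -½*5 = -5/2 ≈ -2.5000)
j(M) = -9 + (-3 + M)*(-5/2 + M) (j(M) = -9 + (M - 5/2)*(M - 3) = -9 + (-5/2 + M)*(-3 + M) = -9 + (-3 + M)*(-5/2 + M))
V = 2916 (V = (-10 + (4 + 4)²)² = (-10 + 8²)² = (-10 + 64)² = 54² = 2916)
(d(j(4)) + V)² = ((-3/2 + 4² - 11/2*4) + 2916)² = ((-3/2 + 16 - 22) + 2916)² = (-15/2 + 2916)² = (5817/2)² = 33837489/4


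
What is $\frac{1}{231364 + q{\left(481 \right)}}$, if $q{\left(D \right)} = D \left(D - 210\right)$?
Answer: $\frac{1}{361715} \approx 2.7646 \cdot 10^{-6}$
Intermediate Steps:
$q{\left(D \right)} = D \left(-210 + D\right)$
$\frac{1}{231364 + q{\left(481 \right)}} = \frac{1}{231364 + 481 \left(-210 + 481\right)} = \frac{1}{231364 + 481 \cdot 271} = \frac{1}{231364 + 130351} = \frac{1}{361715}$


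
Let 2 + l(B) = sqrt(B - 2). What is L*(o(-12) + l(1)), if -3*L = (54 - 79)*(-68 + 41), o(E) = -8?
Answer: 2250 - 225*I ≈ 2250.0 - 225.0*I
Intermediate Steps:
l(B) = -2 + sqrt(-2 + B) (l(B) = -2 + sqrt(B - 2) = -2 + sqrt(-2 + B))
L = -225 (L = -(54 - 79)*(-68 + 41)/3 = -(-25)*(-27)/3 = -1/3*675 = -225)
L*(o(-12) + l(1)) = -225*(-8 + (-2 + sqrt(-2 + 1))) = -225*(-8 + (-2 + sqrt(-1))) = -225*(-8 + (-2 + I)) = -225*(-10 + I) = 2250 - 225*I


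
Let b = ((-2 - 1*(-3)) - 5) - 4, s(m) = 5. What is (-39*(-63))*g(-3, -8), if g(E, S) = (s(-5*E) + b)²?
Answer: 22113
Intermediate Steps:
b = -8 (b = ((-2 + 3) - 5) - 4 = (1 - 5) - 4 = -4 - 4 = -8)
g(E, S) = 9 (g(E, S) = (5 - 8)² = (-3)² = 9)
(-39*(-63))*g(-3, -8) = -39*(-63)*9 = 2457*9 = 22113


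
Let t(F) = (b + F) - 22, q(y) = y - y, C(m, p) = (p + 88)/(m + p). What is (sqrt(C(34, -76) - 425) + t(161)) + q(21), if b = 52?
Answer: 191 + I*sqrt(20839)/7 ≈ 191.0 + 20.622*I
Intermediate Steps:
C(m, p) = (88 + p)/(m + p)
q(y) = 0
t(F) = 30 + F (t(F) = (52 + F) - 22 = 30 + F)
(sqrt(C(34, -76) - 425) + t(161)) + q(21) = (sqrt((88 - 76)/(34 - 76) - 425) + (30 + 161)) + 0 = (sqrt(12/(-42) - 425) + 191) + 0 = (sqrt(-1/42*12 - 425) + 191) + 0 = (sqrt(-2/7 - 425) + 191) + 0 = (sqrt(-2977/7) + 191) + 0 = (I*sqrt(20839)/7 + 191) + 0 = (191 + I*sqrt(20839)/7) + 0 = 191 + I*sqrt(20839)/7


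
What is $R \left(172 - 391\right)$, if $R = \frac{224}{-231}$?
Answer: $\frac{2336}{11} \approx 212.36$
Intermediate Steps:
$R = - \frac{32}{33}$ ($R = 224 \left(- \frac{1}{231}\right) = - \frac{32}{33} \approx -0.9697$)
$R \left(172 - 391\right) = - \frac{32 \left(172 - 391\right)}{33} = \left(- \frac{32}{33}\right) \left(-219\right) = \frac{2336}{11}$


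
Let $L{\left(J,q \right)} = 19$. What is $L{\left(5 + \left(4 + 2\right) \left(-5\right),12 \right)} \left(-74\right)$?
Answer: $-1406$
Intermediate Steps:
$L{\left(5 + \left(4 + 2\right) \left(-5\right),12 \right)} \left(-74\right) = 19 \left(-74\right) = -1406$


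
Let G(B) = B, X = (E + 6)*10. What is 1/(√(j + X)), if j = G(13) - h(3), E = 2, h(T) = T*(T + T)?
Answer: √3/15 ≈ 0.11547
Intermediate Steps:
h(T) = 2*T² (h(T) = T*(2*T) = 2*T²)
X = 80 (X = (2 + 6)*10 = 8*10 = 80)
j = -5 (j = 13 - 2*3² = 13 - 2*9 = 13 - 1*18 = 13 - 18 = -5)
1/(√(j + X)) = 1/(√(-5 + 80)) = 1/(√75) = 1/(5*√3) = √3/15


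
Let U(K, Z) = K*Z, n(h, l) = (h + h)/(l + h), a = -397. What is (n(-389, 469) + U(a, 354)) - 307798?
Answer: -17933829/40 ≈ -4.4835e+5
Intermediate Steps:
n(h, l) = 2*h/(h + l) (n(h, l) = (2*h)/(h + l) = 2*h/(h + l))
(n(-389, 469) + U(a, 354)) - 307798 = (2*(-389)/(-389 + 469) - 397*354) - 307798 = (2*(-389)/80 - 140538) - 307798 = (2*(-389)*(1/80) - 140538) - 307798 = (-389/40 - 140538) - 307798 = -5621909/40 - 307798 = -17933829/40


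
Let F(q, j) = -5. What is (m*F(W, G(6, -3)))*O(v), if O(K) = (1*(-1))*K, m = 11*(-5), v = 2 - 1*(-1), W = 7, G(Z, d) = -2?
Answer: -825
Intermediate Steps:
v = 3 (v = 2 + 1 = 3)
m = -55
O(K) = -K
(m*F(W, G(6, -3)))*O(v) = (-55*(-5))*(-1*3) = 275*(-3) = -825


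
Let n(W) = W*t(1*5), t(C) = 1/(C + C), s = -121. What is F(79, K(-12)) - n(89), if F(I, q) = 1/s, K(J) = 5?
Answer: -10779/1210 ≈ -8.9083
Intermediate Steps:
t(C) = 1/(2*C)
n(W) = W/10 (n(W) = W*(1/(2*((1*5)))) = W*((1/2)/5) = W*((1/2)*(1/5)) = W*(1/10) = W/10)
F(I, q) = -1/121 (F(I, q) = 1/(-121) = -1/121)
F(79, K(-12)) - n(89) = -1/121 - 89/10 = -10779/1210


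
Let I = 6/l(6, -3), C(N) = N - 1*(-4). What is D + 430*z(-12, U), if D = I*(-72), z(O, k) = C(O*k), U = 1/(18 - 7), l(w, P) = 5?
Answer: 64048/55 ≈ 1164.5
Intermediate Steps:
U = 1/11 ≈ 0.090909
C(N) = 4 + N (C(N) = N + 4 = 4 + N)
I = 6/5 ≈ 1.2000
z(O, k) = 4 + O*k
D = -432/5 (D = (6/5)*(-72) = -432/5 ≈ -86.400)
D + 430*z(-12, U) = -432/5 + 430*(4 - 12*1/11) = -432/5 + 430*(4 - 12/11) = -432/5 + 430*(32/11) = -432/5 + 13760/11 = 64048/55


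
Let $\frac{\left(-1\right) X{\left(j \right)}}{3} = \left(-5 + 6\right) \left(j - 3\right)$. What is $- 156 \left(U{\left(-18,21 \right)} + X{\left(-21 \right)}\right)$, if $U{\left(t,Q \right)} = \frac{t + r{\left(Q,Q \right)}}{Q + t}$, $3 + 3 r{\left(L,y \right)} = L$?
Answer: $-10608$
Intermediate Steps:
$r{\left(L,y \right)} = -1 + \frac{L}{3}$
$U{\left(t,Q \right)} = \frac{-1 + t + \frac{Q}{3}}{Q + t}$ ($U{\left(t,Q \right)} = \frac{t + \left(-1 + \frac{Q}{3}\right)}{Q + t} = \frac{-1 + t + \frac{Q}{3}}{Q + t}$)
$X{\left(j \right)} = 9 - 3 j$ ($X{\left(j \right)} = - 3 \left(-5 + 6\right) \left(j - 3\right) = - 3 \cdot 1 \left(-3 + j\right) = - 3 \left(-3 + j\right) = 9 - 3 j$)
$- 156 \left(U{\left(-18,21 \right)} + X{\left(-21 \right)}\right) = - 156 \left(\frac{-1 - 18 + \frac{1}{3} \cdot 21}{21 - 18} + \left(9 - -63\right)\right) = - 156 \left(\frac{-1 - 18 + 7}{3} + \left(9 + 63\right)\right) = - 156 \left(\frac{1}{3} \left(-12\right) + 72\right) = - 156 \left(-4 + 72\right) = \left(-156\right) 68 = -10608$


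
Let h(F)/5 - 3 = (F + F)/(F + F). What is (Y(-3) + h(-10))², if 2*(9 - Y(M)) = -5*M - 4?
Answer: 2209/4 ≈ 552.25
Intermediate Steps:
Y(M) = 11 + 5*M/2 (Y(M) = 9 - (-5*M - 4)/2 = 9 - (-4 - 5*M)/2 = 9 + (2 + 5*M/2) = 11 + 5*M/2)
h(F) = 20 (h(F) = 15 + 5*((F + F)/(F + F)) = 15 + 5*((2*F)/((2*F))) = 15 + 5*((2*F)*(1/(2*F))) = 15 + 5*1 = 15 + 5 = 20)
(Y(-3) + h(-10))² = ((11 + (5/2)*(-3)) + 20)² = ((11 - 15/2) + 20)² = (7/2 + 20)² = (47/2)² = 2209/4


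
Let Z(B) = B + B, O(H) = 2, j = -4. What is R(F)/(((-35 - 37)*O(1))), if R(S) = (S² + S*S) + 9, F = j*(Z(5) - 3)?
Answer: -1577/144 ≈ -10.951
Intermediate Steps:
Z(B) = 2*B
F = -28 (F = -4*(2*5 - 3) = -4*(10 - 3) = -4*7 = -28)
R(S) = 9 + 2*S² (R(S) = (S² + S²) + 9 = 2*S² + 9 = 9 + 2*S²)
R(F)/(((-35 - 37)*O(1))) = (9 + 2*(-28)²)/(((-35 - 37)*2)) = (9 + 2*784)/((-72*2)) = (9 + 1568)/(-144) = 1577*(-1/144) = -1577/144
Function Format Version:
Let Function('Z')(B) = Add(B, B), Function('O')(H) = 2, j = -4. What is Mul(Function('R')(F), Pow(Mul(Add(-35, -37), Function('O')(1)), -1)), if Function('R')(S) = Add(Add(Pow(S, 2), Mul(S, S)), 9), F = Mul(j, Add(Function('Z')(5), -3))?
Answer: Rational(-1577, 144) ≈ -10.951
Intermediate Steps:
Function('Z')(B) = Mul(2, B)
F = -28 (F = Mul(-4, Add(Mul(2, 5), -3)) = Mul(-4, Add(10, -3)) = Mul(-4, 7) = -28)
Function('R')(S) = Add(9, Mul(2, Pow(S, 2))) (Function('R')(S) = Add(Add(Pow(S, 2), Pow(S, 2)), 9) = Add(Mul(2, Pow(S, 2)), 9) = Add(9, Mul(2, Pow(S, 2))))
Mul(Function('R')(F), Pow(Mul(Add(-35, -37), Function('O')(1)), -1)) = Mul(Add(9, Mul(2, Pow(-28, 2))), Pow(Mul(Add(-35, -37), 2), -1)) = Mul(Add(9, Mul(2, 784)), Pow(Mul(-72, 2), -1)) = Mul(Add(9, 1568), Pow(-144, -1)) = Mul(1577, Rational(-1, 144)) = Rational(-1577, 144)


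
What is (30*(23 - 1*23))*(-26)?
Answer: 0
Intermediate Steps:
(30*(23 - 1*23))*(-26) = (30*(23 - 23))*(-26) = (30*0)*(-26) = 0*(-26) = 0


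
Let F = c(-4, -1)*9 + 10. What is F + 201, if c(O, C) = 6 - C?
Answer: 274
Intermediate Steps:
F = 73 (F = (6 - 1*(-1))*9 + 10 = (6 + 1)*9 + 10 = 7*9 + 10 = 63 + 10 = 73)
F + 201 = 73 + 201 = 274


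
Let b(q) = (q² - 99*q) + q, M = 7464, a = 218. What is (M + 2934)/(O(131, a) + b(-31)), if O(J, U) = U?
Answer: 10398/4217 ≈ 2.4657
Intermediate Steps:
b(q) = q² - 98*q
(M + 2934)/(O(131, a) + b(-31)) = (7464 + 2934)/(218 - 31*(-98 - 31)) = 10398/(218 - 31*(-129)) = 10398/(218 + 3999) = 10398/4217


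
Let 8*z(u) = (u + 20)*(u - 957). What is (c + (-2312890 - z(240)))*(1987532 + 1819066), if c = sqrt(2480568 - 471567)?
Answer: -8715539198325 + 3806598*sqrt(2009001) ≈ -8.7101e+12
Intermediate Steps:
z(u) = (-957 + u)*(20 + u)/8 (z(u) = ((u + 20)*(u - 957))/8 = ((20 + u)*(-957 + u))/8 = ((-957 + u)*(20 + u))/8 = (-957 + u)*(20 + u)/8)
c = sqrt(2009001) ≈ 1417.4
(c + (-2312890 - z(240)))*(1987532 + 1819066) = (sqrt(2009001) + (-2312890 - (-4785/2 - 937/8*240 + (1/8)*240**2)))*(1987532 + 1819066) = (sqrt(2009001) + (-2312890 - (-4785/2 - 28110 + (1/8)*57600)))*3806598 = (sqrt(2009001) + (-2312890 - (-4785/2 - 28110 + 7200)))*3806598 = (sqrt(2009001) + (-2312890 - 1*(-46605/2)))*3806598 = (sqrt(2009001) + (-2312890 + 46605/2))*3806598 = (sqrt(2009001) - 4579175/2)*3806598 = (-4579175/2 + sqrt(2009001))*3806598 = -8715539198325 + 3806598*sqrt(2009001)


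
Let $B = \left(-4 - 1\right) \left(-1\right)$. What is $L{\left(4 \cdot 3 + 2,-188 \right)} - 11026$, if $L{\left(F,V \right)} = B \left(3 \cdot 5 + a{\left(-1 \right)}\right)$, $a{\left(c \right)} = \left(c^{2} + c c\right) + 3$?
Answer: $-10926$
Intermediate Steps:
$a{\left(c \right)} = 3 + 2 c^{2}$ ($a{\left(c \right)} = \left(c^{2} + c^{2}\right) + 3 = 2 c^{2} + 3 = 3 + 2 c^{2}$)
$B = 5$ ($B = \left(-5\right) \left(-1\right) = 5$)
$L{\left(F,V \right)} = 100$ ($L{\left(F,V \right)} = 5 \left(3 \cdot 5 + \left(3 + 2 \left(-1\right)^{2}\right)\right) = 5 \left(15 + \left(3 + 2 \cdot 1\right)\right) = 5 \left(15 + \left(3 + 2\right)\right) = 5 \left(15 + 5\right) = 5 \cdot 20 = 100$)
$L{\left(4 \cdot 3 + 2,-188 \right)} - 11026 = 100 - 11026 = -10926$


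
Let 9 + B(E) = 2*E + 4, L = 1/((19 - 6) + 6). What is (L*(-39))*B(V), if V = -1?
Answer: 273/19 ≈ 14.368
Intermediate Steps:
L = 1/19 (L = 1/(13 + 6) = 1/19 ≈ 0.052632)
B(E) = -5 + 2*E (B(E) = -9 + (2*E + 4) = -9 + (4 + 2*E) = -5 + 2*E)
(L*(-39))*B(V) = ((1/19)*(-39))*(-5 + 2*(-1)) = -39*(-5 - 2)/19 = -39/19*(-7) = 273/19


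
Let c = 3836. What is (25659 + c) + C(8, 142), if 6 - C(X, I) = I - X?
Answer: 29367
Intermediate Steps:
C(X, I) = 6 + X - I (C(X, I) = 6 - (I - X) = 6 + (X - I) = 6 + X - I)
(25659 + c) + C(8, 142) = (25659 + 3836) + (6 + 8 - 1*142) = 29495 + (6 + 8 - 142) = 29495 - 128 = 29367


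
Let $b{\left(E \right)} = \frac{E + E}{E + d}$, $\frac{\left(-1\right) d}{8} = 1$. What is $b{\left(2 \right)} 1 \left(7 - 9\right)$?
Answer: $\frac{4}{3} \approx 1.3333$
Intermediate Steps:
$d = -8$ ($d = \left(-8\right) 1 = -8$)
$b{\left(E \right)} = \frac{2 E}{-8 + E}$ ($b{\left(E \right)} = \frac{E + E}{E - 8} = \frac{2 E}{-8 + E}$)
$b{\left(2 \right)} 1 \left(7 - 9\right) = 2 \cdot 2 \frac{1}{-8 + 2} \cdot 1 \left(7 - 9\right) = 2 \cdot 2 \frac{1}{-6} \cdot 1 \left(7 - 9\right) = 2 \cdot 2 \left(- \frac{1}{6}\right) 1 \left(-2\right) = \left(- \frac{2}{3}\right) 1 \left(-2\right) = \left(- \frac{2}{3}\right) \left(-2\right) = \frac{4}{3}$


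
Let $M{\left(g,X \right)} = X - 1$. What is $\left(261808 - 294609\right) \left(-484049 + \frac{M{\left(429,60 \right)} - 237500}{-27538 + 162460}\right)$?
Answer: $\frac{714067892733273}{44974} \approx 1.5877 \cdot 10^{10}$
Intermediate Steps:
$M{\left(g,X \right)} = -1 + X$
$\left(261808 - 294609\right) \left(-484049 + \frac{M{\left(429,60 \right)} - 237500}{-27538 + 162460}\right) = \left(261808 - 294609\right) \left(-484049 + \frac{\left(-1 + 60\right) - 237500}{-27538 + 162460}\right) = - 32801 \left(-484049 + \frac{59 - 237500}{134922}\right) = - 32801 \left(-484049 - \frac{79147}{44974}\right) = \left(-32801\right) \left(- \frac{21769698873}{44974}\right) = \frac{714067892733273}{44974}$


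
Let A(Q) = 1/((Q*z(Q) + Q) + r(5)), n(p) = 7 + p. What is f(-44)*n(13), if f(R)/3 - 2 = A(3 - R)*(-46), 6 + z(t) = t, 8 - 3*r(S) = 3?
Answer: 702960/5927 ≈ 118.60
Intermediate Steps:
r(S) = 5/3 (r(S) = 8/3 - ⅓*3 = 8/3 - 1 = 5/3)
z(t) = -6 + t
A(Q) = 1/(5/3 + Q + Q*(-6 + Q)) (A(Q) = 1/((Q*(-6 + Q) + Q) + 5/3) = 1/((Q + Q*(-6 + Q)) + 5/3) = 1/(5/3 + Q + Q*(-6 + Q)))
f(R) = 6 - 414/(-40 + 3*(3 - R)² + 15*R) (f(R) = 6 + 3*((3/(5 - 15*(3 - R) + 3*(3 - R)²))*(-46)) = 6 + 3*((3/(5 + (-45 + 15*R) + 3*(3 - R)²))*(-46)) = 6 + 3*((3/(-40 + 3*(3 - R)² + 15*R))*(-46)) = 6 + 3*(-138/(-40 + 3*(3 - R)² + 15*R)) = 6 - 414/(-40 + 3*(3 - R)² + 15*R))
f(-44)*n(13) = (6*(-82 - 3*(-44) + 3*(-44)²)/(-13 - 3*(-44) + 3*(-44)²))*(7 + 13) = (6*(-82 + 132 + 3*1936)/(-13 + 132 + 3*1936))*20 = (6*(-82 + 132 + 5808)/(-13 + 132 + 5808))*20 = (6*5858/5927)*20 = (6*(1/5927)*5858)*20 = (35148/5927)*20 = 702960/5927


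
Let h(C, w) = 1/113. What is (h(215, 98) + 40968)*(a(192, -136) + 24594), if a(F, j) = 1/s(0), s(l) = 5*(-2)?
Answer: 227709263503/226 ≈ 1.0076e+9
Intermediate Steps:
h(C, w) = 1/113
s(l) = -10
a(F, j) = -⅒ (a(F, j) = 1/(-10) = -⅒)
(h(215, 98) + 40968)*(a(192, -136) + 24594) = (1/113 + 40968)*(-⅒ + 24594) = (4629385/113)*(245939/10) = 227709263503/226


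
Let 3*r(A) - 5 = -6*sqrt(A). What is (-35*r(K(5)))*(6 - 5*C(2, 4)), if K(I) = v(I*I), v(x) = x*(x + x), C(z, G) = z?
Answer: 700/3 - 7000*sqrt(2) ≈ -9666.2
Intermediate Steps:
v(x) = 2*x**2 (v(x) = x*(2*x) = 2*x**2)
K(I) = 2*I**4 (K(I) = 2*(I*I)**2 = 2*(I**2)**2 = 2*I**4)
r(A) = 5/3 - 2*sqrt(A) (r(A) = 5/3 + (-6*sqrt(A))/3 = 5/3 - 2*sqrt(A))
(-35*r(K(5)))*(6 - 5*C(2, 4)) = (-35*(5/3 - 2*25*sqrt(2)))*(6 - 5*2) = (-35*(5/3 - 2*25*sqrt(2)))*(6 - 10) = -35*(5/3 - 50*sqrt(2))*(-4) = (-175/3 + 1750*sqrt(2))*(-4) = 700/3 - 7000*sqrt(2)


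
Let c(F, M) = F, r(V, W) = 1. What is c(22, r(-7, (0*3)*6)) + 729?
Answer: 751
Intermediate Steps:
c(22, r(-7, (0*3)*6)) + 729 = 22 + 729 = 751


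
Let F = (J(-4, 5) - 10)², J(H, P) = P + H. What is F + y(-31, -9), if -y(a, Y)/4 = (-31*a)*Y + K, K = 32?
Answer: 34549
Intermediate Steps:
J(H, P) = H + P
y(a, Y) = -128 + 124*Y*a (y(a, Y) = -4*((-31*a)*Y + 32) = -4*(-31*Y*a + 32) = -4*(32 - 31*Y*a) = -128 + 124*Y*a)
F = 81 (F = ((-4 + 5) - 10)² = (1 - 10)² = (-9)² = 81)
F + y(-31, -9) = 81 + (-128 + 124*(-9)*(-31)) = 81 + (-128 + 34596) = 81 + 34468 = 34549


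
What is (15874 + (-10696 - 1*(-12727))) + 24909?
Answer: 42814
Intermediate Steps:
(15874 + (-10696 - 1*(-12727))) + 24909 = (15874 + (-10696 + 12727)) + 24909 = (15874 + 2031) + 24909 = 17905 + 24909 = 42814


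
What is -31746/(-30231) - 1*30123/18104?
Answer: -111972943/182434008 ≈ -0.61377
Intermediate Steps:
-31746/(-30231) - 1*30123/18104 = -31746*(-1/30231) - 30123*1/18104 = 10582/10077 - 30123/18104 = -111972943/182434008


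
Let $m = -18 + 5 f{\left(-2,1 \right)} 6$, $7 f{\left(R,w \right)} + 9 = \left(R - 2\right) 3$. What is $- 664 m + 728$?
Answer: $72440$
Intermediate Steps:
$f{\left(R,w \right)} = - \frac{15}{7} + \frac{3 R}{7}$ ($f{\left(R,w \right)} = - \frac{9}{7} + \frac{\left(R - 2\right) 3}{7} = - \frac{9}{7} + \frac{\left(-2 + R\right) 3}{7} = - \frac{9}{7} + \frac{-6 + 3 R}{7} = - \frac{9}{7} + \left(- \frac{6}{7} + \frac{3 R}{7}\right) = - \frac{15}{7} + \frac{3 R}{7}$)
$m = -108$ ($m = -18 + 5 \left(- \frac{15}{7} + \frac{3}{7} \left(-2\right)\right) 6 = -18 + 5 \left(- \frac{15}{7} - \frac{6}{7}\right) 6 = -18 + 5 \left(-3\right) 6 = -18 - 90 = -108$)
$- 664 m + 728 = \left(-664\right) \left(-108\right) + 728 = 71712 + 728 = 72440$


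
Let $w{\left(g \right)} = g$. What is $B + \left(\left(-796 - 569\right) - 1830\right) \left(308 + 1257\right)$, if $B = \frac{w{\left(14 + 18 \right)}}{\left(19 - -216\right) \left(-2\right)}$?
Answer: $- \frac{1175041141}{235} \approx -5.0002 \cdot 10^{6}$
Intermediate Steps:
$B = - \frac{16}{235}$ ($B = \frac{14 + 18}{\left(19 - -216\right) \left(-2\right)} = \frac{32}{\left(19 + 216\right) \left(-2\right)} = \frac{32}{235 \left(-2\right)} = \frac{32}{-470} = 32 \left(- \frac{1}{470}\right) = - \frac{16}{235} \approx -0.068085$)
$B + \left(\left(-796 - 569\right) - 1830\right) \left(308 + 1257\right) = - \frac{16}{235} + \left(\left(-796 - 569\right) - 1830\right) \left(308 + 1257\right) = - \frac{16}{235} + \left(\left(-796 - 569\right) - 1830\right) 1565 = - \frac{16}{235} + \left(-1365 - 1830\right) 1565 = - \frac{16}{235} - 5000175 = - \frac{1175041141}{235}$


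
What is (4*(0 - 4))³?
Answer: -4096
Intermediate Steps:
(4*(0 - 4))³ = (4*(-4))³ = (-16)³ = -4096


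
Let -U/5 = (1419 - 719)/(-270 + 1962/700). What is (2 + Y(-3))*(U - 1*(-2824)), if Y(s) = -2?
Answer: 0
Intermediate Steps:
U = 1225000/93519 (U = -5*(1419 - 719)/(-270 + 1962/700) = -3500/(-270 + 1962*(1/700)) = -3500/(-270 + 981/350) = -3500/(-93519/350) = -3500*(-350)/93519 = -5*(-245000/93519) = 1225000/93519 ≈ 13.099)
(2 + Y(-3))*(U - 1*(-2824)) = (2 - 2)*(1225000/93519 - 1*(-2824)) = 0*(1225000/93519 + 2824) = 0*(265322656/93519) = 0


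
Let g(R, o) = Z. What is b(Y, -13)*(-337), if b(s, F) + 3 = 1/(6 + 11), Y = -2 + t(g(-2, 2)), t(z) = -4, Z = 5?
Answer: 16850/17 ≈ 991.18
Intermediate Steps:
g(R, o) = 5
Y = -6 (Y = -2 - 4 = -6)
b(s, F) = -50/17 (b(s, F) = -3 + 1/(6 + 11) = -3 + 1/17 = -50/17)
b(Y, -13)*(-337) = -50/17*(-337) = 16850/17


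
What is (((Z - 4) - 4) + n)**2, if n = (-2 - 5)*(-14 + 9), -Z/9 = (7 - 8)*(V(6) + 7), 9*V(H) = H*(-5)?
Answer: 3600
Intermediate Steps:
V(H) = -5*H/9 (V(H) = (H*(-5))/9 = (-5*H)/9 = -5*H/9)
Z = 33 (Z = -9*(7 - 8)*(-5/9*6 + 7) = -(-9)*(-10/3 + 7) = -(-9)*11/3 = -9*(-11/3) = 33)
n = 35 (n = -7*(-5) = 35)
(((Z - 4) - 4) + n)**2 = (((33 - 4) - 4) + 35)**2 = ((29 - 4) + 35)**2 = (25 + 35)**2 = 60**2 = 3600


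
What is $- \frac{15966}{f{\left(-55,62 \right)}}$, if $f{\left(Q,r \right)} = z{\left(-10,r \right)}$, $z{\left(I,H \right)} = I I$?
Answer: $- \frac{7983}{50} \approx -159.66$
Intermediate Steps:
$z{\left(I,H \right)} = I^{2}$
$f{\left(Q,r \right)} = 100$ ($f{\left(Q,r \right)} = \left(-10\right)^{2} = 100$)
$- \frac{15966}{f{\left(-55,62 \right)}} = - \frac{15966}{100} = \left(-15966\right) \frac{1}{100} = - \frac{7983}{50}$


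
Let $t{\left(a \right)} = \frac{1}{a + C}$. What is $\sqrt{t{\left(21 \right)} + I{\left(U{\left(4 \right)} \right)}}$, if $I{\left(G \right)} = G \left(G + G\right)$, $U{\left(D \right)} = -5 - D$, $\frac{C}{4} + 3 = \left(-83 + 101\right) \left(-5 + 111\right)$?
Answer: $\frac{\sqrt{1050928707}}{2547} \approx 12.728$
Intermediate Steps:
$C = 7620$ ($C = -12 + 4 \left(-83 + 101\right) \left(-5 + 111\right) = -12 + 4 \cdot 18 \cdot 106 = -12 + 4 \cdot 1908 = -12 + 7632 = 7620$)
$I{\left(G \right)} = 2 G^{2}$ ($I{\left(G \right)} = G 2 G = 2 G^{2}$)
$t{\left(a \right)} = \frac{1}{7620 + a}$ ($t{\left(a \right)} = \frac{1}{a + 7620} = \frac{1}{7620 + a}$)
$\sqrt{t{\left(21 \right)} + I{\left(U{\left(4 \right)} \right)}} = \sqrt{\frac{1}{7620 + 21} + 2 \left(-5 - 4\right)^{2}} = \sqrt{\frac{1}{7641} + 2 \left(-5 - 4\right)^{2}} = \sqrt{\frac{1}{7641} + 2 \left(-9\right)^{2}} = \sqrt{\frac{1}{7641} + 2 \cdot 81} = \sqrt{\frac{1}{7641} + 162} = \sqrt{\frac{1237843}{7641}} = \frac{\sqrt{1050928707}}{2547}$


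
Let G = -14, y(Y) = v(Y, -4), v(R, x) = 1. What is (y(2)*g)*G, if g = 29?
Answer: -406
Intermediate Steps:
y(Y) = 1
(y(2)*g)*G = (1*29)*(-14) = 29*(-14) = -406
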